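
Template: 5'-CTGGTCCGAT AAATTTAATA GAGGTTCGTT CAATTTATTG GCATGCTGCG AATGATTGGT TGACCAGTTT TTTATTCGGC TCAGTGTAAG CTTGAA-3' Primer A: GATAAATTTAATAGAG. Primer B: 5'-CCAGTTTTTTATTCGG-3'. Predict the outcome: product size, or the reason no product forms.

Primer A (GATAAATTTAATAGAG) matches the top strand at positions 8–23 (3' end points downstream).
Primer B (CCAGTTTTTTATTCGG) also matches the top strand directly, at positions 64–79 — its reverse complement CCGAATAAAAAACTGG is not present.
Both primers anneal to the bottom strand with 3' ends pointing the same way, so neither can prime synthesis back toward the other.

No product — both primers anneal to the same strand and extend in the same direction.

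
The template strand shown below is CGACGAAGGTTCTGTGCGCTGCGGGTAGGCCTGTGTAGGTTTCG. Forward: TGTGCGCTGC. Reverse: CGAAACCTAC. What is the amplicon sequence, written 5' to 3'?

5'-TGTGCGCTGCGGGTAGGCCTGTGTAGGTTTCG-3'

Scanning the template, TGTGCGCTGC occurs at positions 13–22; this primer anneals to the bottom strand there with its 3' end pointing downstream.
Taking the reverse complement of CGAAACCTAC gives GTAGGTTTCG, found at positions 35–44 on the template; the primer anneals here to the top strand with its 3' end pointing upstream.
The product is the template from position 13 through 44 (32 bp).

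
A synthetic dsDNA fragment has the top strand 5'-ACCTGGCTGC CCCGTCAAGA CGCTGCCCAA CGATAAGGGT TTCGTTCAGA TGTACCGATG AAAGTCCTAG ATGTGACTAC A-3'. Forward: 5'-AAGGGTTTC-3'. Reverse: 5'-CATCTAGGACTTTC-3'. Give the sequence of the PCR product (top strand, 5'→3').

The forward primer matches the template at positions 35–43.
The reverse primer's reverse complement is GAAAGTCCTAGATG, which matches the template at positions 60–73.
The product is the template from position 35 through 73 (39 bp).

5'-AAGGGTTTCGTTCAGATGTACCGATGAAAGTCCTAGATG-3'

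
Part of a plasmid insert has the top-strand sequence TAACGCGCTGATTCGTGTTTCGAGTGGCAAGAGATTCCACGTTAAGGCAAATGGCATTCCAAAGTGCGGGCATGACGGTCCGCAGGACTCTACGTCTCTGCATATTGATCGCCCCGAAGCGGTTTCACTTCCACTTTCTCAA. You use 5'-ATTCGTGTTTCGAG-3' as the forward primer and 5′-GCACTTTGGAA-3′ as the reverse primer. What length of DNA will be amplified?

57 bp

The forward primer matches the template at positions 11–24.
The reverse primer's reverse complement is TTCCAAAGTGC, which matches the template at positions 57–67.
The product runs from position 11 to position 67, so its length is 67 − 11 + 1 = 57 bp.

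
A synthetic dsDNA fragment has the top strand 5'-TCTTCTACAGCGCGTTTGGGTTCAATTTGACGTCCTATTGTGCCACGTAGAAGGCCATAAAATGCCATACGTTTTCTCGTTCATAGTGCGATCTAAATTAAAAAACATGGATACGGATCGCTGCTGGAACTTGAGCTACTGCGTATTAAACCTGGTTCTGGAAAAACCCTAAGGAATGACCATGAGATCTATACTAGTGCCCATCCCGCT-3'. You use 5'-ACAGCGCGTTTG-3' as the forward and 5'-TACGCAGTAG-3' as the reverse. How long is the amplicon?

Scanning the template, ACAGCGCGTTTG occurs at positions 7–18; this primer anneals to the bottom strand there with its 3' end pointing downstream.
Reverse complement of the reverse primer: CTACTGCGTA. This occurs on the top strand at positions 136–145.
Amplicon spans positions 7–145: 139 bp.

139 bp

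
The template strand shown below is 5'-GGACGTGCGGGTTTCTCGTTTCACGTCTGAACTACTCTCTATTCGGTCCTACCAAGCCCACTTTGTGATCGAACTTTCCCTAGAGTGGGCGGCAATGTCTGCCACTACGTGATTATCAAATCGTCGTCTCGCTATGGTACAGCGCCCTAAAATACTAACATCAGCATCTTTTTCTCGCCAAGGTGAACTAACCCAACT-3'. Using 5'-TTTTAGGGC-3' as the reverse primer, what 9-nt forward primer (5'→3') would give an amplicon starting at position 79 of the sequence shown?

5'-CCTAGAGTG-3'

The reverse primer's reverse complement GCCCTAAAA matches the template at positions 144–152; the product starts at position 79.
The forward primer is identical to the top strand over positions 79–87: CCTAGAGTG.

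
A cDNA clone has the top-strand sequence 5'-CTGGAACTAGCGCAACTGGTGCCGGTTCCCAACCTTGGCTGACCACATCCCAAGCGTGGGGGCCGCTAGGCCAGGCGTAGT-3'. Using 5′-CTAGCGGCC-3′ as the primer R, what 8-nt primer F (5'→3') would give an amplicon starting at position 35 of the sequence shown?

The reverse primer's reverse complement GGCCGCTAG matches the template at positions 61–69; the product starts at position 35.
The forward primer is identical to the top strand over positions 35–42: TTGGCTGA.

5'-TTGGCTGA-3'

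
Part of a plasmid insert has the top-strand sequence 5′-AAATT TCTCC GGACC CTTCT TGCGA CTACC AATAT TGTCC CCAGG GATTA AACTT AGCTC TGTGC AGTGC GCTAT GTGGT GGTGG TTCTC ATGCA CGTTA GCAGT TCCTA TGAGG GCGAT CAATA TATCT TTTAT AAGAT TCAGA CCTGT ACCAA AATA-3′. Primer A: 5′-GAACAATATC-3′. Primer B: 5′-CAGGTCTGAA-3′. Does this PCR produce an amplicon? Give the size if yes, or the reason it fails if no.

Primer A (GAACAATATC) does not match the top strand, and its reverse complement GATATTGTTC does not match either.
With no annealing site for primer A, no amplification occurs.

No product — primer A has no binding site in the template.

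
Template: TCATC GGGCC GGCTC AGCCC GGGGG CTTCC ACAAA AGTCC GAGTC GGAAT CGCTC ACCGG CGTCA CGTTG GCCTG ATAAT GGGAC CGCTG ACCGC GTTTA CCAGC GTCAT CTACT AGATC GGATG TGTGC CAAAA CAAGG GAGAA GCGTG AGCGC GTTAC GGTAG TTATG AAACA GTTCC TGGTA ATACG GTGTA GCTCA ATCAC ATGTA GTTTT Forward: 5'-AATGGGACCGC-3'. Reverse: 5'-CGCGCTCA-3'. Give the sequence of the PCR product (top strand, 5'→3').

Forward primer AATGGGACCGC is found on the top strand at positions 78–88.
Reverse complement of the reverse primer: TGAGCGCG. This occurs on the top strand at positions 149–156.
The product is the template from position 78 through 156 (79 bp).

5'-AATGGGACCGCTGACCGCGTTTACCAGCGTCATCTACTAGATCGGATGTGTGCCAAAACAAGGGAGAAGCGTGAGCGCG-3'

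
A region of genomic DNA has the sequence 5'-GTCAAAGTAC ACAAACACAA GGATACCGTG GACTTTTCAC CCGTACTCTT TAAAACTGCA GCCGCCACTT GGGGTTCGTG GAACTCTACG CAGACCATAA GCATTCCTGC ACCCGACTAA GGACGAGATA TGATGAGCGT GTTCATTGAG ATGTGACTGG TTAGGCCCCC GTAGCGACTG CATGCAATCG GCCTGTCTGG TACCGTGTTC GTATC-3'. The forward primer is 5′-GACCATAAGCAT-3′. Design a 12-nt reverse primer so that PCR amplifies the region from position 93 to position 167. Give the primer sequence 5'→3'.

The product's 3' end on the top strand is position 167.
The reverse primer anneals to the top strand over positions 156–167, i.e. to ACTGGTTAGGCC.
Its sequence written 5'→3' is the reverse complement: GGCCTAACCAGT.

5'-GGCCTAACCAGT-3'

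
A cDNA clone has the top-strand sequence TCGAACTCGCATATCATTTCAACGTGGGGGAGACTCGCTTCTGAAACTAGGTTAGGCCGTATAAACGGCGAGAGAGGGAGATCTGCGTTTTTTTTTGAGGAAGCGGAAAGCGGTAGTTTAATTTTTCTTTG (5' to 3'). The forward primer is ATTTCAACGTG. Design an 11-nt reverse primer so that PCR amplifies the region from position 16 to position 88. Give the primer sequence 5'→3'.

5'-ACGCAGATCTC-3'

The product's 3' end on the top strand is position 88.
The reverse primer anneals to the top strand over positions 78–88, i.e. to GAGATCTGCGT.
Its sequence written 5'→3' is the reverse complement: ACGCAGATCTC.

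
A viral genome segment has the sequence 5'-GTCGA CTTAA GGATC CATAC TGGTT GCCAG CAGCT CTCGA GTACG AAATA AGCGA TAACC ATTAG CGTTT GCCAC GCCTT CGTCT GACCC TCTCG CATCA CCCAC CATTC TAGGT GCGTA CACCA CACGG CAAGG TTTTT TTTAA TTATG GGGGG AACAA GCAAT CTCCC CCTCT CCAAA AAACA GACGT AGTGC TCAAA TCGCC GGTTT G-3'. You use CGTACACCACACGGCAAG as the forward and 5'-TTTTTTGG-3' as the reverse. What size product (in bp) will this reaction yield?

Forward primer CGTACACCACACGGCAAG is found on the top strand at positions 117–134.
Taking the reverse complement of TTTTTTGG gives CCAAAAAA, found at positions 176–183 on the template; the primer anneals here to the top strand with its 3' end pointing upstream.
Amplicon spans positions 117–183: 67 bp.

67 bp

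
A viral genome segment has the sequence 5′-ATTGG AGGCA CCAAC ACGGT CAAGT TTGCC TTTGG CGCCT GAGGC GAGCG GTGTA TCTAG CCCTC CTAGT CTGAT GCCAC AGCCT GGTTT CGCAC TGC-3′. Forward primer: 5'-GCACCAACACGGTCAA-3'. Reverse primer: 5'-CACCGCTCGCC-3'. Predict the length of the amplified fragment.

46 bp

Forward primer GCACCAACACGGTCAA is found on the top strand at positions 8–23.
Taking the reverse complement of CACCGCTCGCC gives GGCGAGCGGTG, found at positions 43–53 on the template; the primer anneals here to the top strand with its 3' end pointing upstream.
Amplicon spans positions 8–53: 46 bp.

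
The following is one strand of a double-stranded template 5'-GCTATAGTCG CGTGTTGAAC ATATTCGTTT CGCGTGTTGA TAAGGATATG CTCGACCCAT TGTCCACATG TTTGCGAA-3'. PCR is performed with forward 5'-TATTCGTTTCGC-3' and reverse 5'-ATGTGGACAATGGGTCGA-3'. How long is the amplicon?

Scanning the template, TATTCGTTTCGC occurs at positions 22–33; this primer anneals to the bottom strand there with its 3' end pointing downstream.
Taking the reverse complement of ATGTGGACAATGGGTCGA gives TCGACCCATTGTCCACAT, found at positions 52–69 on the template; the primer anneals here to the top strand with its 3' end pointing upstream.
Amplicon spans positions 22–69: 48 bp.

48 bp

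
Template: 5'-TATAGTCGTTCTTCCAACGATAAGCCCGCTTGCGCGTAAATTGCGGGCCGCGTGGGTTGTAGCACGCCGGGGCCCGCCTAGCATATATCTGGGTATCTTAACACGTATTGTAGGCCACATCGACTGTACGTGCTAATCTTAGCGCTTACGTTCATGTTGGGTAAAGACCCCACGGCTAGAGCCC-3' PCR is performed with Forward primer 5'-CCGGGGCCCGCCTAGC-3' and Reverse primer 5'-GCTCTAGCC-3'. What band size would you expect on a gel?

116 bp

Forward primer CCGGGGCCCGCCTAGC is found on the top strand at positions 67–82.
Reverse complement of the reverse primer: GGCTAGAGC. This occurs on the top strand at positions 174–182.
Product length = (reverse-primer end) − (forward-primer start) + 1 = 182 − 67 + 1 = 116 bp.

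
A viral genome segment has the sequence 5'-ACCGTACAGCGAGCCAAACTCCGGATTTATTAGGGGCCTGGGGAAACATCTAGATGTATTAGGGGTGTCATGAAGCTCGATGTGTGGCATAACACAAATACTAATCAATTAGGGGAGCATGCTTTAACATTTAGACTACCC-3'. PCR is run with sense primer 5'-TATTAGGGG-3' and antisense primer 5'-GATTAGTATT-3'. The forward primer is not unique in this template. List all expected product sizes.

The forward primer TATTAGGGG matches the top strand at positions 28–36, 57–65.
The reverse primer's reverse complement is AATACTAATC, matching at positions 97–106.
Each forward site pairs with the reverse site to give a product ending at position 106: sizes 79, 50 bp.

79 bp, 50 bp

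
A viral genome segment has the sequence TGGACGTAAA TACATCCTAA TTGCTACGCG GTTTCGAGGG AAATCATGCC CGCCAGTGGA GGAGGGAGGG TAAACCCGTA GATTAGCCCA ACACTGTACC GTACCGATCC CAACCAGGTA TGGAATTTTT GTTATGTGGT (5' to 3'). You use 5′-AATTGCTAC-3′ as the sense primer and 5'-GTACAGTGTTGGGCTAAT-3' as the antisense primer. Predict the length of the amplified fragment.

Scanning the template, AATTGCTAC occurs at positions 19–27; this primer anneals to the bottom strand there with its 3' end pointing downstream.
Reverse complement of the reverse primer: ATTAGCCCAACACTGTAC. This occurs on the top strand at positions 82–99.
Amplicon spans positions 19–99: 81 bp.

81 bp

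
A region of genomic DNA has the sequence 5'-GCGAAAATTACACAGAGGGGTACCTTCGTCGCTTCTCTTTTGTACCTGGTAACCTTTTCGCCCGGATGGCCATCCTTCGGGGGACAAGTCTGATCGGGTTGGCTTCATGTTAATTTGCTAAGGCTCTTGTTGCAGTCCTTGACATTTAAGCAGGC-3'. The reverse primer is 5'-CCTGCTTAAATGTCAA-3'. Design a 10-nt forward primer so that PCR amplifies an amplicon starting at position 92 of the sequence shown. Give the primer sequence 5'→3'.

5'-GATCGGGTTG-3'

The reverse primer's reverse complement TTGACATTTAAGCAGG matches the template at positions 139–154; the product starts at position 92.
The forward primer is identical to the top strand over positions 92–101: GATCGGGTTG.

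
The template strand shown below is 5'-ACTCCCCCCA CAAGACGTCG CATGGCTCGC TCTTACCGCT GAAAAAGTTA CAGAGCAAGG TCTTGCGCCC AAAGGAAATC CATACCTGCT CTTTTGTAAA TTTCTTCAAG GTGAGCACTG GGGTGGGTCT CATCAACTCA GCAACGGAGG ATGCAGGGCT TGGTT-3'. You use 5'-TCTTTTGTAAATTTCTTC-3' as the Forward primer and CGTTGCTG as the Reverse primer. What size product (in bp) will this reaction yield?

The forward primer matches the template at positions 90–107.
The reverse primer's reverse complement is CAGCAACG, which matches the template at positions 139–146.
The product runs from position 90 to position 146, so its length is 146 − 90 + 1 = 57 bp.

57 bp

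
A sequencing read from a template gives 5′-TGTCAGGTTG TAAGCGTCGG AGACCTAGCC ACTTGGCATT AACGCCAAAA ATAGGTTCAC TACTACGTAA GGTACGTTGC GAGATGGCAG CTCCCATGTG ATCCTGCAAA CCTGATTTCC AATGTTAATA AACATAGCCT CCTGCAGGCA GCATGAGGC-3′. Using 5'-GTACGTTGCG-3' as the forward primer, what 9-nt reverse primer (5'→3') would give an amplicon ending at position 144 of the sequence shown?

5'-CAGGAGGCT-3'

The forward primer binds at positions 72–81; the product's 3' end on the top strand is position 144.
The reverse primer anneals to the top strand over positions 136–144, i.e. to AGCCTCCTG.
Its sequence written 5'→3' is the reverse complement: CAGGAGGCT.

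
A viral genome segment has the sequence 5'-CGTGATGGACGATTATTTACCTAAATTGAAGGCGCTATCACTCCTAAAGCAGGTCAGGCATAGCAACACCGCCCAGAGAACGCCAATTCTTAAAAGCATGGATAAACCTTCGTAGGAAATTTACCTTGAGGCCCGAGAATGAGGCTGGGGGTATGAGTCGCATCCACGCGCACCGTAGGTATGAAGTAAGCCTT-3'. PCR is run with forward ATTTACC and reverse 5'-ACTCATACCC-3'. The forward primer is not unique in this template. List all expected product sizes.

The forward primer ATTTACC matches the top strand at positions 15–21, 119–125.
The reverse primer's reverse complement is GGGTATGAGT, matching at positions 149–158.
Each forward site pairs with the reverse site to give a product ending at position 158: sizes 144, 40 bp.

144 bp, 40 bp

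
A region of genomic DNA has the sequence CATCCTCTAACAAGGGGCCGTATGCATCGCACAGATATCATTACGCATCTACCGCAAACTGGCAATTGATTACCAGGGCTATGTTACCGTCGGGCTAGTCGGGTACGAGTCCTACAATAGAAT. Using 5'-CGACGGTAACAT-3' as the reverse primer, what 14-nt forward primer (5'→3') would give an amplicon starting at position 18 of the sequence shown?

The reverse primer's reverse complement ATGTTACCGTCG matches the template at positions 81–92; the product starts at position 18.
The forward primer is identical to the top strand over positions 18–31: CCGTATGCATCGCA.

5'-CCGTATGCATCGCA-3'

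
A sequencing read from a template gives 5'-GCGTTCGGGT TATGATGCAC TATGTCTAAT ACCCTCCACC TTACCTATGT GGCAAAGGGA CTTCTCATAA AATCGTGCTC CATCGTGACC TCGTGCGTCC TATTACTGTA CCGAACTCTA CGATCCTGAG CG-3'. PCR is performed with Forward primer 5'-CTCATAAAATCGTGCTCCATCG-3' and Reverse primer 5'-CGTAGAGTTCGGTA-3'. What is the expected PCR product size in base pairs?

Forward primer CTCATAAAATCGTGCTCCATCG is found on the top strand at positions 64–85.
The reverse primer's reverse complement is TACCGAACTCTACG, which matches the template at positions 109–122.
Amplicon spans positions 64–122: 59 bp.

59 bp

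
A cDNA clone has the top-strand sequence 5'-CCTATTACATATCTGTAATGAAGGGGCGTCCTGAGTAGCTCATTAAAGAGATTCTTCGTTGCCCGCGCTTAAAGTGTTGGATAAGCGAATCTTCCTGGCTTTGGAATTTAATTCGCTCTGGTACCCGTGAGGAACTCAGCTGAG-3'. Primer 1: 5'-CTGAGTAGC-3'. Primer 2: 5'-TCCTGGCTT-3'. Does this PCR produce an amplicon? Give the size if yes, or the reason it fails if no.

No product — both primers anneal to the same strand and extend in the same direction.

Primer 1 (CTGAGTAGC) matches the top strand at positions 31–39 (3' end points downstream).
Primer 2 (TCCTGGCTT) also matches the top strand directly, at positions 93–101 — its reverse complement AAGCCAGGA is not present.
Both primers anneal to the bottom strand with 3' ends pointing the same way, so neither can prime synthesis back toward the other.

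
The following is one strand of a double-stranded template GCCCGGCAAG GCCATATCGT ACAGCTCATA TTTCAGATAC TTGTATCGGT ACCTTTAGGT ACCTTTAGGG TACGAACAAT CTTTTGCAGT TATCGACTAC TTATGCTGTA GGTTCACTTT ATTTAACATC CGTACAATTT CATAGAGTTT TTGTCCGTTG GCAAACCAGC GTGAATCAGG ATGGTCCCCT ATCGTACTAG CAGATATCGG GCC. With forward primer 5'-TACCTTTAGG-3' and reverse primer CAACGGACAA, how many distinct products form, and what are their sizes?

The forward primer TACCTTTAGG matches the top strand at positions 50–59, 60–69.
The reverse primer's reverse complement is TTGTCCGTTG, matching at positions 151–160.
Each forward site pairs with the reverse site to give a product ending at position 160: sizes 111, 101 bp.

Two products: 111 bp, 101 bp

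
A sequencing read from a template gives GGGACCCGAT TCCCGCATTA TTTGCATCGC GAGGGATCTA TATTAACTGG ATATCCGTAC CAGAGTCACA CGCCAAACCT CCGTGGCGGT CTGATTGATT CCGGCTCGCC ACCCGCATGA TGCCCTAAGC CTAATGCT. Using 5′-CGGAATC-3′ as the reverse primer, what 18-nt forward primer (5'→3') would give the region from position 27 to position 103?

The reverse primer's reverse complement GATTCCG matches the template at positions 97–103; the product starts at position 27.
The forward primer is identical to the top strand over positions 27–44: TCGCGAGGGATCTATATT.

5'-TCGCGAGGGATCTATATT-3'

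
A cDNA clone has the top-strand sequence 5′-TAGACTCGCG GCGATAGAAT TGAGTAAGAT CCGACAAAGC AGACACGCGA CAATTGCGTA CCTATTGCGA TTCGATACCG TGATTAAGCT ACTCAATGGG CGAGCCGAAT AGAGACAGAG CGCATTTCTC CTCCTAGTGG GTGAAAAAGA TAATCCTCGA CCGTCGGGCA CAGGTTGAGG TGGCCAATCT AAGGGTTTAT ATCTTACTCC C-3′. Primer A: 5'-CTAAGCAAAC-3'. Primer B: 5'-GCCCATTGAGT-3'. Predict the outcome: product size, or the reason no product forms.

No product — primer A has no binding site in the template.

Primer A (CTAAGCAAAC) does not match the top strand, and its reverse complement GTTTGCTTAG does not match either.
With no annealing site for primer A, no amplification occurs.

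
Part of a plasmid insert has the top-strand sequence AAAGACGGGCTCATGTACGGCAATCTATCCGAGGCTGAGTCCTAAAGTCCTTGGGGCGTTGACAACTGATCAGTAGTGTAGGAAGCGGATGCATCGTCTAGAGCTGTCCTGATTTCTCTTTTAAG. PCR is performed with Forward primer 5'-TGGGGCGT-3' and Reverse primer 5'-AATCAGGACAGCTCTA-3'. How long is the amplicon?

Forward primer TGGGGCGT is found on the top strand at positions 52–59.
Reverse complement of the reverse primer: TAGAGCTGTCCTGATT. This occurs on the top strand at positions 99–114.
Amplicon spans positions 52–114: 63 bp.

63 bp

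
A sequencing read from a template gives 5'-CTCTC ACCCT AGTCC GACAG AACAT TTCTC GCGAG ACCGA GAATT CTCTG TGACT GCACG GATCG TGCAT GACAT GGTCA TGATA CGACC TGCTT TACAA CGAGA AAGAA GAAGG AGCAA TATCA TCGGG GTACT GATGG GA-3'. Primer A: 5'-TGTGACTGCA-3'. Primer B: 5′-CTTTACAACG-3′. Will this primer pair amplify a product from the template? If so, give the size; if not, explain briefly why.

Primer A (TGTGACTGCA) matches the top strand at positions 49–58 (3' end points downstream).
Primer B (CTTTACAACG) also matches the top strand directly, at positions 93–102 — its reverse complement CGTTGTAAAG is not present.
Both primers anneal to the bottom strand with 3' ends pointing the same way, so neither can prime synthesis back toward the other.

No product — both primers anneal to the same strand and extend in the same direction.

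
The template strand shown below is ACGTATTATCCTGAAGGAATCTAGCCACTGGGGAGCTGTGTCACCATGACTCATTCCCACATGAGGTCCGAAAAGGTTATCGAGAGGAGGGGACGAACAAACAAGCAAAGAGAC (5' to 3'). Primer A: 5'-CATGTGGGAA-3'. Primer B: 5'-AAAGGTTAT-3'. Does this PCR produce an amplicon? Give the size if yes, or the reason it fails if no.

Primer A (CATGTGGGAA) has reverse complement TTCCCACATG, which matches the top strand at positions 54–63; primer A anneals to the top strand there with its 3' end pointing upstream toward position 54.
Primer B (AAAGGTTAT) matches the top strand directly at positions 72–80; it anneals to the bottom strand with its 3' end pointing downstream toward position 80.
The 3' ends diverge (primer A extends toward position 1, primer B toward position 114), so the primers never converge on a shared product.

No product — the primers' 3' ends point away from each other.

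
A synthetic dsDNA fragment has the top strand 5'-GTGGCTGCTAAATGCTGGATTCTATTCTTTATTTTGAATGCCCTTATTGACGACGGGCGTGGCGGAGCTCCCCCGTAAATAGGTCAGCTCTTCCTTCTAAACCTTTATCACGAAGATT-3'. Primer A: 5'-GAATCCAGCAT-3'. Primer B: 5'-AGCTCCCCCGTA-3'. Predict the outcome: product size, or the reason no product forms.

Primer A (GAATCCAGCAT) has reverse complement ATGCTGGATTC, which matches the top strand at positions 12–22; primer A anneals to the top strand there with its 3' end pointing upstream toward position 12.
Primer B (AGCTCCCCCGTA) matches the top strand directly at positions 66–77; it anneals to the bottom strand with its 3' end pointing downstream toward position 77.
The 3' ends diverge (primer A extends toward position 1, primer B toward position 118), so the primers never converge on a shared product.

No product — the primers' 3' ends point away from each other.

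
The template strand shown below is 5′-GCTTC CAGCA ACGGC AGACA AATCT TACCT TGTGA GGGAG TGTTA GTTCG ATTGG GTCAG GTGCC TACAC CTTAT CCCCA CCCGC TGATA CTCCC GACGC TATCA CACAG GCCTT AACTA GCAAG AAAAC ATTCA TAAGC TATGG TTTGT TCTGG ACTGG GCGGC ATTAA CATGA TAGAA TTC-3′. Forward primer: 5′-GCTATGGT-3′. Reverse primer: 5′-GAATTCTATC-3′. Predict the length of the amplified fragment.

45 bp

Forward primer GCTATGGT is found on the top strand at positions 139–146.
Taking the reverse complement of GAATTCTATC gives GATAGAATTC, found at positions 174–183 on the template; the primer anneals here to the top strand with its 3' end pointing upstream.
Product length = (reverse-primer end) − (forward-primer start) + 1 = 183 − 139 + 1 = 45 bp.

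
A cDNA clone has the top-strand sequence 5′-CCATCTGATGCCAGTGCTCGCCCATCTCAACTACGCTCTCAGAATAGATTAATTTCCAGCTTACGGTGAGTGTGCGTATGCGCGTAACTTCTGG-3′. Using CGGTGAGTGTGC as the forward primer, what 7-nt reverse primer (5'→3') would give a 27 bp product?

5'-AAGTTAC-3'

The forward primer binds at positions 64–75, so a 27 bp product ends at position 64 + 27 − 1 = 90.
The reverse primer anneals to the top strand over positions 84–90, i.e. to GTAACTT.
Its sequence written 5'→3' is the reverse complement: AAGTTAC.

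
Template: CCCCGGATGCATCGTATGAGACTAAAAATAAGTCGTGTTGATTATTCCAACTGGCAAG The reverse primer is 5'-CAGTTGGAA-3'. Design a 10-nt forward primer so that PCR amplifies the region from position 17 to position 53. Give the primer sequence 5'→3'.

5'-TGAGACTAAA-3'

The reverse primer's reverse complement TTCCAACTG matches the template at positions 45–53; the product starts at position 17.
The forward primer is identical to the top strand over positions 17–26: TGAGACTAAA.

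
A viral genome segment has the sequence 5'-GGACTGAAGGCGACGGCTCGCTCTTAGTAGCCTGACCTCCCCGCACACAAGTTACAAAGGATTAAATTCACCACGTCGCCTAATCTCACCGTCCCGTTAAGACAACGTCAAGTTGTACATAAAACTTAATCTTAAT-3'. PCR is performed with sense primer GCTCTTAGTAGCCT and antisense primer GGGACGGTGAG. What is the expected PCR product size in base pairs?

76 bp

Forward primer GCTCTTAGTAGCCT is found on the top strand at positions 20–33.
Taking the reverse complement of GGGACGGTGAG gives CTCACCGTCCC, found at positions 85–95 on the template; the primer anneals here to the top strand with its 3' end pointing upstream.
The product runs from position 20 to position 95, so its length is 95 − 20 + 1 = 76 bp.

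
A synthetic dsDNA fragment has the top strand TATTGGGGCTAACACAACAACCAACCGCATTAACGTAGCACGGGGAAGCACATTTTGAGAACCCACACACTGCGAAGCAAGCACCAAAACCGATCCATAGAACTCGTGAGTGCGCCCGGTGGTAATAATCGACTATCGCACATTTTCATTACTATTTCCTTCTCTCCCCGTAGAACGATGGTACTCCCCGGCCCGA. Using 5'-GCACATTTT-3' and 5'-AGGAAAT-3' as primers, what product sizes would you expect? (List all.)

The forward primer GCACATTTT matches the top strand at positions 48–56, 138–146.
The reverse primer's reverse complement is ATTTCCT, matching at positions 154–160.
Each forward site pairs with the reverse site to give a product ending at position 160: sizes 113, 23 bp.

113 bp, 23 bp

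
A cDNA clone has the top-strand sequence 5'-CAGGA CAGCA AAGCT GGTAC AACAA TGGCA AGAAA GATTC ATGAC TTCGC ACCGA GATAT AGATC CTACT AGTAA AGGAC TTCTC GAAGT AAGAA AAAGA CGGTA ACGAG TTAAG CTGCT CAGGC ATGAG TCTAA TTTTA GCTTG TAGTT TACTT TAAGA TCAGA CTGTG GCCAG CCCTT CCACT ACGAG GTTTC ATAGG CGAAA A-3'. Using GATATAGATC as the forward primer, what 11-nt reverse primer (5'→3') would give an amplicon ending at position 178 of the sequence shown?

5'-GGGCTGGCCAC-3'

The forward primer binds at positions 56–65; the product's 3' end on the top strand is position 178.
The reverse primer anneals to the top strand over positions 168–178, i.e. to GTGGCCAGCCC.
Its sequence written 5'→3' is the reverse complement: GGGCTGGCCAC.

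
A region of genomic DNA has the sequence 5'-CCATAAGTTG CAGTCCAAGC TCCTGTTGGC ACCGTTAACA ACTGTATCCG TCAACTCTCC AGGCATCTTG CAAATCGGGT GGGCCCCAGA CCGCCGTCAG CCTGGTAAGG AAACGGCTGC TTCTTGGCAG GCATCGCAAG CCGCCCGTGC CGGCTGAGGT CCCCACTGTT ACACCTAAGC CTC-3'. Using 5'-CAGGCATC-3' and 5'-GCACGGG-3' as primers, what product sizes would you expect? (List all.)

The forward primer CAGGCATC matches the top strand at positions 60–67, 128–135.
The reverse primer's reverse complement is CCCGTGC, matching at positions 144–150.
Each forward site pairs with the reverse site to give a product ending at position 150: sizes 91, 23 bp.

91 bp, 23 bp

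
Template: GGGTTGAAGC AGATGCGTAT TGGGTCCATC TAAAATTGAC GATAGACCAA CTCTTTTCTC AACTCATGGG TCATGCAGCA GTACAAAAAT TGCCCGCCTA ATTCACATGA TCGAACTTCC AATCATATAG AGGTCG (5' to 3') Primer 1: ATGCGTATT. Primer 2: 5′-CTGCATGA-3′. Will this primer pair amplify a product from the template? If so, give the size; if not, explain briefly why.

Yes — a 66 bp product.

Primer 1 (ATGCGTATT) matches the top strand at positions 13–21; it acts as a forward primer.
Primer 2's reverse complement is TCATGCAG, matching the top strand at positions 71–78; it acts as a reverse primer.
The 3' ends face each other across positions 13–78, giving a 66 bp product.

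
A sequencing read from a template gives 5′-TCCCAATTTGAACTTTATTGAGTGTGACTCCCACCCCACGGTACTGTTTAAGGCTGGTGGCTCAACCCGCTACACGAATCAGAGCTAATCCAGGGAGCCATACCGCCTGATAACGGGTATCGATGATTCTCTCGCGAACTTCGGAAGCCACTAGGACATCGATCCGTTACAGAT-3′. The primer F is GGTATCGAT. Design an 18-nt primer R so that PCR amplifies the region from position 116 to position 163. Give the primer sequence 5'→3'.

The product's 3' end on the top strand is position 163.
The reverse primer anneals to the top strand over positions 146–163, i.e. to AGCCACTAGGACATCGAT.
Its sequence written 5'→3' is the reverse complement: ATCGATGTCCTAGTGGCT.

5'-ATCGATGTCCTAGTGGCT-3'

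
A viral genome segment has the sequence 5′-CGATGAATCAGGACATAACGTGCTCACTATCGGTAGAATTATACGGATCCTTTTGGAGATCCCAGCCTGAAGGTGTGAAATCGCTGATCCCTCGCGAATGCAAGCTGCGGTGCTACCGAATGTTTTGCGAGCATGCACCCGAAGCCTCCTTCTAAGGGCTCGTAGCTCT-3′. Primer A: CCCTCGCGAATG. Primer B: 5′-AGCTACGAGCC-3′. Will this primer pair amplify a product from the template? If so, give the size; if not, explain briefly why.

Yes — a 79 bp product.

Primer A (CCCTCGCGAATG) matches the top strand at positions 89–100; it acts as a forward primer.
Primer B's reverse complement is GGCTCGTAGCT, matching the top strand at positions 157–167; it acts as a reverse primer.
The 3' ends face each other across positions 89–167, giving a 79 bp product.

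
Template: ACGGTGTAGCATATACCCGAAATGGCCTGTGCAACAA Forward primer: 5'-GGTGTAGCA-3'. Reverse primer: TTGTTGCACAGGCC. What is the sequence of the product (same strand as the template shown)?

5'-GGTGTAGCATATACCCGAAATGGCCTGTGCAACAA-3'

Scanning the template, GGTGTAGCA occurs at positions 3–11; this primer anneals to the bottom strand there with its 3' end pointing downstream.
Reverse complement of the reverse primer: GGCCTGTGCAACAA. This occurs on the top strand at positions 24–37.
The product is the template from position 3 through 37 (35 bp).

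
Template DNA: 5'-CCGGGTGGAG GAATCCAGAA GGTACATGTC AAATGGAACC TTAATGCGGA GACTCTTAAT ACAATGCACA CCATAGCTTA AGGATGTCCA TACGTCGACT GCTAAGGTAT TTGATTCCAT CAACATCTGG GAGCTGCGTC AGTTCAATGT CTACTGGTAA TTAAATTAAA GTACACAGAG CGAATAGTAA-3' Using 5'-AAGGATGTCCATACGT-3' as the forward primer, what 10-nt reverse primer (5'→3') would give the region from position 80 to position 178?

5'-CTGTGTACTT-3'

The product's 3' end on the top strand is position 178.
The reverse primer anneals to the top strand over positions 169–178, i.e. to AAGTACACAG.
Its sequence written 5'→3' is the reverse complement: CTGTGTACTT.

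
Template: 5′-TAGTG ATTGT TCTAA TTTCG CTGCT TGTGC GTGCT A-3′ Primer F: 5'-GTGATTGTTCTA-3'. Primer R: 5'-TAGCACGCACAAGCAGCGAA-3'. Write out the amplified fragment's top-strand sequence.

5'-GTGATTGTTCTAATTTCGCTGCTTGTGCGTGCTA-3'

The forward primer matches the template at positions 3–14.
Reverse complement of the reverse primer: TTCGCTGCTTGTGCGTGCTA. This occurs on the top strand at positions 17–36.
The product is the template from position 3 through 36 (34 bp).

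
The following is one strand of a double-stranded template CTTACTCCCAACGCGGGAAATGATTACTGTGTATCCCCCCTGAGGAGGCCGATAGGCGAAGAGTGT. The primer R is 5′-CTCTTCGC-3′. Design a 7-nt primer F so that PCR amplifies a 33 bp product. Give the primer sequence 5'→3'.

The reverse primer's reverse complement GCGAAGAG matches the template at positions 56–63, so the product ends at position 63.
A 33 bp product then starts at position 63 − 33 + 1 = 31.
The forward primer is identical to the top strand there: GTATCCC.

5'-GTATCCC-3'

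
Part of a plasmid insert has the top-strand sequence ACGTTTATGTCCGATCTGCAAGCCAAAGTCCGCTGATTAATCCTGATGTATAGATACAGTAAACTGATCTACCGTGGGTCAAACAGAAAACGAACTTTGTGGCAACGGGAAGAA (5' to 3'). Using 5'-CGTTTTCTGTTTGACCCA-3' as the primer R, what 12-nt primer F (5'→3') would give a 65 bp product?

5'-GTCCGCTGATTA-3'

The reverse primer's reverse complement TGGGTCAAACAGAAAACG matches the template at positions 75–92, so the product ends at position 92.
A 65 bp product then starts at position 92 − 65 + 1 = 28.
The forward primer is identical to the top strand there: GTCCGCTGATTA.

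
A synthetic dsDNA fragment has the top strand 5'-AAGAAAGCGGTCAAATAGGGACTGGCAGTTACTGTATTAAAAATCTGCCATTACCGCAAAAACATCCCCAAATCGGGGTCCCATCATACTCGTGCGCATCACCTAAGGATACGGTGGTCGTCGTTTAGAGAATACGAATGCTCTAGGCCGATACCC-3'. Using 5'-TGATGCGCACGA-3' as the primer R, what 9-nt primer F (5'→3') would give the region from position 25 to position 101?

The reverse primer's reverse complement TCGTGCGCATCA matches the template at positions 90–101; the product starts at position 25.
The forward primer is identical to the top strand over positions 25–33: GCAGTTACT.

5'-GCAGTTACT-3'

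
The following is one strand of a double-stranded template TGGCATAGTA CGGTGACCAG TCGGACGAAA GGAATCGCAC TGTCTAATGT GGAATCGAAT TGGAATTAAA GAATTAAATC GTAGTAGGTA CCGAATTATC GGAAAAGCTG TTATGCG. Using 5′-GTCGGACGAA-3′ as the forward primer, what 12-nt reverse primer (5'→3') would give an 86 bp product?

5'-TTTCCGATAATT-3'

The forward primer binds at positions 20–29, so an 86 bp product ends at position 20 + 86 − 1 = 105.
The reverse primer anneals to the top strand over positions 94–105, i.e. to AATTATCGGAAA.
Its sequence written 5'→3' is the reverse complement: TTTCCGATAATT.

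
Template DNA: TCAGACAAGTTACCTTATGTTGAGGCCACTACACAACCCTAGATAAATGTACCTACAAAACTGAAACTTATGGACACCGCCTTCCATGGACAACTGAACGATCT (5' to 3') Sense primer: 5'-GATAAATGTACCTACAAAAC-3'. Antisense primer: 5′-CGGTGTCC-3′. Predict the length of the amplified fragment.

Forward primer GATAAATGTACCTACAAAAC is found on the top strand at positions 42–61.
Taking the reverse complement of CGGTGTCC gives GGACACCG, found at positions 72–79 on the template; the primer anneals here to the top strand with its 3' end pointing upstream.
The product runs from position 42 to position 79, so its length is 79 − 42 + 1 = 38 bp.

38 bp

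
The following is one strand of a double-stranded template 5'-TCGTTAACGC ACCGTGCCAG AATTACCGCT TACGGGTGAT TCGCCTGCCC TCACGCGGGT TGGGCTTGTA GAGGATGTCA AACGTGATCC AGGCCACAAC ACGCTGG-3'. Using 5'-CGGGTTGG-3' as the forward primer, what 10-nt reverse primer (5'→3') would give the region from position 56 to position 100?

5'-GTTGTGGCCT-3'

The product's 3' end on the top strand is position 100.
The reverse primer anneals to the top strand over positions 91–100, i.e. to AGGCCACAAC.
Its sequence written 5'→3' is the reverse complement: GTTGTGGCCT.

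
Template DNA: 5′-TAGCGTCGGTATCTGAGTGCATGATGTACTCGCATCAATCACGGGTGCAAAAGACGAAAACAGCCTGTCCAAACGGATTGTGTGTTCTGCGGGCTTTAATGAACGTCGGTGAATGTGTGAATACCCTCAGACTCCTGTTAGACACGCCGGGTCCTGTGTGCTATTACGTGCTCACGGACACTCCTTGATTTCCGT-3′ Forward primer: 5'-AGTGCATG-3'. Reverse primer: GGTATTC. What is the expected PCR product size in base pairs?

110 bp

The forward primer matches the template at positions 16–23.
Reverse complement of the reverse primer: GAATACC. This occurs on the top strand at positions 119–125.
Product length = (reverse-primer end) − (forward-primer start) + 1 = 125 − 16 + 1 = 110 bp.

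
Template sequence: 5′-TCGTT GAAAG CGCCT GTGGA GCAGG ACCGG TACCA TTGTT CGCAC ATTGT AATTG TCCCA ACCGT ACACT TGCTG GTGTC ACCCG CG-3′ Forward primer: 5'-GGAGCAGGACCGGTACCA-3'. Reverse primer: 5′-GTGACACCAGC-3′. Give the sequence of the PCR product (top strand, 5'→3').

5'-GGAGCAGGACCGGTACCATTGTTCGCACATTGTAATTGTCCCAACCGTACACTTGCTGGTGTCAC-3'

Scanning the template, GGAGCAGGACCGGTACCA occurs at positions 18–35; this primer anneals to the bottom strand there with its 3' end pointing downstream.
Taking the reverse complement of GTGACACCAGC gives GCTGGTGTCAC, found at positions 72–82 on the template; the primer anneals here to the top strand with its 3' end pointing upstream.
The product is the template from position 18 through 82 (65 bp).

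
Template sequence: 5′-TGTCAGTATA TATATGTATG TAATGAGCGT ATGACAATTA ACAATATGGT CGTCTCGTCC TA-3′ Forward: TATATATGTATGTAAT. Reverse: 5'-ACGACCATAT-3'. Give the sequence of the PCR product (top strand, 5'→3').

Forward primer TATATATGTATGTAAT is found on the top strand at positions 9–24.
The reverse primer's reverse complement is ATATGGTCGT, which matches the template at positions 44–53.
The product is the template from position 9 through 53 (45 bp).

5'-TATATATGTATGTAATGAGCGTATGACAATTAACAATATGGTCGT-3'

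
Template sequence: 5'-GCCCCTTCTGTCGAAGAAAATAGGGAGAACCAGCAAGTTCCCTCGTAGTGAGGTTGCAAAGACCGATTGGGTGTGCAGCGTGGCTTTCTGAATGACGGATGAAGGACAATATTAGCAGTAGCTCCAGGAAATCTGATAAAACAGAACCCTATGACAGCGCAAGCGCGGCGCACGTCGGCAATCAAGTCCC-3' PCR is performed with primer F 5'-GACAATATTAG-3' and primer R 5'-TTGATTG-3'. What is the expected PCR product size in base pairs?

Scanning the template, GACAATATTAG occurs at positions 105–115; this primer anneals to the bottom strand there with its 3' end pointing downstream.
The reverse primer's reverse complement is CAATCAA, which matches the template at positions 179–185.
Product length = (reverse-primer end) − (forward-primer start) + 1 = 185 − 105 + 1 = 81 bp.

81 bp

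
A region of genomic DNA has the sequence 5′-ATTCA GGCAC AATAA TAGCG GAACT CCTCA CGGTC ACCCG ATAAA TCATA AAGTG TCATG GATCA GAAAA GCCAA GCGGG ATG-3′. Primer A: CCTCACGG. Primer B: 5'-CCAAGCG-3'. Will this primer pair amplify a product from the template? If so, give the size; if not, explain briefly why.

Primer A (CCTCACGG) matches the top strand at positions 26–33 (3' end points downstream).
Primer B (CCAAGCG) also matches the top strand directly, at positions 72–78 — its reverse complement CGCTTGG is not present.
Both primers anneal to the bottom strand with 3' ends pointing the same way, so neither can prime synthesis back toward the other.

No product — both primers anneal to the same strand and extend in the same direction.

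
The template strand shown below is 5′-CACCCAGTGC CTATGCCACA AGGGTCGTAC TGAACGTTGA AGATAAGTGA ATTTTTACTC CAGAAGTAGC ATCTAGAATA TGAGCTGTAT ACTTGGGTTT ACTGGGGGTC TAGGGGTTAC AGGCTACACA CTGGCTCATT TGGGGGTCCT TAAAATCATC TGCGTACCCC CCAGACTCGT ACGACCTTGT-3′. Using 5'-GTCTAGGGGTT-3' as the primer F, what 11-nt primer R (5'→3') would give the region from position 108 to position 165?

The product's 3' end on the top strand is position 165.
The reverse primer anneals to the top strand over positions 155–165, i.e. to ATCATCTGCGT.
Its sequence written 5'→3' is the reverse complement: ACGCAGATGAT.

5'-ACGCAGATGAT-3'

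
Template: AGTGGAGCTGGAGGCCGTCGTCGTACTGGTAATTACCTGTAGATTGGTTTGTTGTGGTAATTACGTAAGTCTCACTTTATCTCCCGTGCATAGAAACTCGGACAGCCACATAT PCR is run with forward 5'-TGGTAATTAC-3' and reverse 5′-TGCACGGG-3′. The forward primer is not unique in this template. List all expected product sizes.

The forward primer TGGTAATTAC matches the top strand at positions 27–36, 55–64.
The reverse primer's reverse complement is CCCGTGCA, matching at positions 83–90.
Each forward site pairs with the reverse site to give a product ending at position 90: sizes 64, 36 bp.

64 bp, 36 bp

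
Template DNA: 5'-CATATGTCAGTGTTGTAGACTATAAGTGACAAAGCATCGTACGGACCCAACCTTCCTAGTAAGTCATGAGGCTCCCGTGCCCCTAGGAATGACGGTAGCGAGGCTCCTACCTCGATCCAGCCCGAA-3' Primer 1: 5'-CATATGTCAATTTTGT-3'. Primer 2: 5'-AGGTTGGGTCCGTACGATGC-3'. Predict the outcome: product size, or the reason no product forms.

No product — primer 1 has no binding site in the template.

Primer 1 (CATATGTCAATTTTGT) does not match the top strand, and its reverse complement ACAAAATTGACATATG does not match either.
With no annealing site for primer 1, no amplification occurs.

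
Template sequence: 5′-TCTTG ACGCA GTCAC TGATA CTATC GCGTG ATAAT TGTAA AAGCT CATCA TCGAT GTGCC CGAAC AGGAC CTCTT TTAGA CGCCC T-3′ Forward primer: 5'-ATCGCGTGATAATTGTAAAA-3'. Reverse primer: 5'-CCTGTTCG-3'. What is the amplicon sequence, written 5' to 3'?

5'-ATCGCGTGATAATTGTAAAAGCTCATCATCGATGTGCCCGAACAGG-3'

Scanning the template, ATCGCGTGATAATTGTAAAA occurs at positions 23–42; this primer anneals to the bottom strand there with its 3' end pointing downstream.
Reverse complement of the reverse primer: CGAACAGG. This occurs on the top strand at positions 61–68.
The product is the template from position 23 through 68 (46 bp).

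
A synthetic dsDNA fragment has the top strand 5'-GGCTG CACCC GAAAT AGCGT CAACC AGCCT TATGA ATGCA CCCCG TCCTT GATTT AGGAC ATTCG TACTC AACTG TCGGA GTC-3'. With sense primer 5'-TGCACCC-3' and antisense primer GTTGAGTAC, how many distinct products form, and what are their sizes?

The forward primer TGCACCC matches the top strand at positions 4–10, 37–43.
The reverse primer's reverse complement is GTACTCAAC, matching at positions 65–73.
Each forward site pairs with the reverse site to give a product ending at position 73: sizes 70, 37 bp.

Two products: 70 bp, 37 bp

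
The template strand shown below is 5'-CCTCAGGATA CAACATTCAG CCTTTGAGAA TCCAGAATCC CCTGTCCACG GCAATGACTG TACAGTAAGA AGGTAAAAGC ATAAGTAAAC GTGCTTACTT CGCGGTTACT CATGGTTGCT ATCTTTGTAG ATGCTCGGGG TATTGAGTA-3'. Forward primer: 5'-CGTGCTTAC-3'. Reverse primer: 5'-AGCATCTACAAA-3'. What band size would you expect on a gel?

46 bp

Scanning the template, CGTGCTTAC occurs at positions 90–98; this primer anneals to the bottom strand there with its 3' end pointing downstream.
Taking the reverse complement of AGCATCTACAAA gives TTTGTAGATGCT, found at positions 124–135 on the template; the primer anneals here to the top strand with its 3' end pointing upstream.
The product runs from position 90 to position 135, so its length is 135 − 90 + 1 = 46 bp.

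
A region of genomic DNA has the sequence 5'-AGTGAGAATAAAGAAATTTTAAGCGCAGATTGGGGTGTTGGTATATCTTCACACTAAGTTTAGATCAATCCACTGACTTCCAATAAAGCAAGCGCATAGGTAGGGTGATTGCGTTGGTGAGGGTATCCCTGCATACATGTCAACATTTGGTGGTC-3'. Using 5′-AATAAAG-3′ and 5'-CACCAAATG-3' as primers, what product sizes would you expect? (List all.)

146 bp, 71 bp

The forward primer AATAAAG matches the top strand at positions 7–13, 82–88.
The reverse primer's reverse complement is CATTTGGTG, matching at positions 144–152.
Each forward site pairs with the reverse site to give a product ending at position 152: sizes 146, 71 bp.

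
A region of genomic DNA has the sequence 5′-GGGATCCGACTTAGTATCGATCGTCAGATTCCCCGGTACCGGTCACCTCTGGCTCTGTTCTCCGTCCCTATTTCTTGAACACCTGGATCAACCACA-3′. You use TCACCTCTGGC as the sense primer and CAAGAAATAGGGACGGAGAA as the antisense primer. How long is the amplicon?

Forward primer TCACCTCTGGC is found on the top strand at positions 43–53.
The reverse primer's reverse complement is TTCTCCGTCCCTATTTCTTG, which matches the template at positions 58–77.
Product length = (reverse-primer end) − (forward-primer start) + 1 = 77 − 43 + 1 = 35 bp.

35 bp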